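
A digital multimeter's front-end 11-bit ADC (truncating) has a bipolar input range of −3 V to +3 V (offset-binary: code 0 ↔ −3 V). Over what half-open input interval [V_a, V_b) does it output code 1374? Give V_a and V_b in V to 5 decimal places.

[1.02539 V, 1.02832 V)

LSB = 6/2^11 = 2.930 mV.
V_a = V_low + 1374·LSB = 1.02539 V; V_b = V_low + 1375·LSB = 1.02832 V.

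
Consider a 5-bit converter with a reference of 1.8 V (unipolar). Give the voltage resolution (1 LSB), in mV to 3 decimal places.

56.250 mV

Full-scale span = 1.8 V.
LSB = 1.8 / 2^5 = 1.8 / 32 = 0.05625 V = 56.250 mV.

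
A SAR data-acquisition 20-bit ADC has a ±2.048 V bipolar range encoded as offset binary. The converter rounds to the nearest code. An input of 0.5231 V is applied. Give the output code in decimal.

With 1048576 levels over 4.096 V, one step is 3.91 µV.
(0.5231 − (−2.048)) / 3.90625e-06 = 658201.600 LSBs.
Round → code 658202.

code 658202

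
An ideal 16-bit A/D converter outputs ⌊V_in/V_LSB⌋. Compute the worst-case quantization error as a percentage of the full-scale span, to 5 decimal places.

Truncating → worst-case error = 1 LSB = V_FS/2^16, so 100/65536 = 0.00152588 % of full scale.

0.00153 %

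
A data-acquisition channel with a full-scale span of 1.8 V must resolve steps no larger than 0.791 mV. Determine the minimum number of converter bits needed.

12 bits

Number of steps required ≥ 1.8 V / 0.791 mV = 2275.60.
Need 2^N ≥ 2275.60; 2^11 = 2048, 2^12 = 4096.
Minimum N = 12.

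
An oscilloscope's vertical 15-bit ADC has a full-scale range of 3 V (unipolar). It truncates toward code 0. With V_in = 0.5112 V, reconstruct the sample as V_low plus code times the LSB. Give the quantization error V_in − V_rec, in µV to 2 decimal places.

61.08 µV

One LSB is 3 V / 32768 = 91.55 µV.
(V_in − V_low)/LSB = (0.5112 − 0)/9.15527e-05 = 5583.6672 → code 5583 (floor).
Code 5583 maps back to 0 + 5583×9.15527e-05 V = 0.51113892 V.
Difference: 6.1084e-05 V → 61.08 µV.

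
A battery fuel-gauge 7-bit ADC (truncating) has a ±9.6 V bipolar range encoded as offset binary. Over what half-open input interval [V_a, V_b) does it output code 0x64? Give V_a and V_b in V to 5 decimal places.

LSB = 19.2/2^7 = 150.000 mV.
Code 0x64 = 100 decimal.
V_a = V_low + 100·LSB = 5.4 V; V_b = V_low + 101·LSB = 5.55 V.

[5.40000 V, 5.55000 V)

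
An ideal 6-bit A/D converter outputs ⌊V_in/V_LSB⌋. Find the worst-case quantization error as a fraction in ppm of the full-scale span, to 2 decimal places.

15625.00 ppm

Truncating → worst-case error = 1 LSB = V_FS/2^6, so 1e+06/64 = 15625 ppm of full scale.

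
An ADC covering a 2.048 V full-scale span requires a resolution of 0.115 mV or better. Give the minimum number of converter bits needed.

15 bits

Number of steps required ≥ 2.048 V / 0.115 mV = 17808.70.
Need 2^N ≥ 17808.70; 2^14 = 16384, 2^15 = 32768.
Minimum N = 15.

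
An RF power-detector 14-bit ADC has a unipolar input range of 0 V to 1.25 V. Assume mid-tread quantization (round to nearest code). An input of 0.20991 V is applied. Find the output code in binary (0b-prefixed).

LSB = 1.25 V / 16384 = 76.29 µV.
Input sits at 2751.332 steps above V_low.
Round → code 2751.
In binary (0b-prefixed): 0b101010111111.

code 0b101010111111 (decimal 2751)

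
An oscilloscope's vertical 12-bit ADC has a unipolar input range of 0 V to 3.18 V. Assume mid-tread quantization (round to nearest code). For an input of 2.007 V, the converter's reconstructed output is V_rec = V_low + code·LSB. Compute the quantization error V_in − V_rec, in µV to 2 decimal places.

Step size: 3.18 V ÷ 2^12 = 0.776 mV.
(2.007 − 0)/0.000776367 = 2585.1170; round gives code 2585.
Reconstructed: 2.0069092 V.
V_in − V_rec = 9.08203e-05 V = 90.82 µV.

90.82 µV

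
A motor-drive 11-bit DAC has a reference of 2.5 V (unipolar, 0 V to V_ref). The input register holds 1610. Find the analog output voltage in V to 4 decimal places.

1.9653 V

LSB = 2.5 V / 2^11 = 1.221 mV.
V_out = 0 + 1610 × 0.0012207 V = 1.96533 V.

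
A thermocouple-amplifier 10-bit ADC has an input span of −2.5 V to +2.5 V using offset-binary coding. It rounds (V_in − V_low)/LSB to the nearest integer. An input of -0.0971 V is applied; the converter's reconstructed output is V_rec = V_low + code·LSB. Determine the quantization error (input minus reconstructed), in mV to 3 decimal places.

0.556 mV

LSB = 5/2^10 = 4.883 mV.
(V_in − V_low)/LSB = (-0.0971 − (−2.5))/0.00488281 = 492.1139 → code 492 (round).
Code 492 maps back to (−2.5) + 492×0.00488281 V = -0.09765625 V.
V_in − V_rec = 0.00055625 V = 0.556 mV.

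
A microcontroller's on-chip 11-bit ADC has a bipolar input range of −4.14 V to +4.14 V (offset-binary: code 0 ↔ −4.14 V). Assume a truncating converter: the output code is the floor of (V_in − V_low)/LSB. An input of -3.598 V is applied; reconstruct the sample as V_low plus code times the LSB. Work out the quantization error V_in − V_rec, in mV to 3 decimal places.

0.242 mV

One LSB is 8.28 V / 2048 = 4.043 mV.
(V_in − V_low)/LSB = (-3.598 − (−4.14))/0.00404297 = 134.0599 → code 134 (floor).
Code 134 maps back to (−4.14) + 134×0.00404297 V = -3.5982422 V.
Difference: 0.000242187 V → 0.242 mV.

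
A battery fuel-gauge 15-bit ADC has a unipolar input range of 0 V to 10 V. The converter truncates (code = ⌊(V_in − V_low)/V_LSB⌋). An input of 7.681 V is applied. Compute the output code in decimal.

Full-scale span = 10 V; LSB = 10/2^15 = 305.18 µV.
(V_in − V_low)/LSB = (7.681 − 0) / 0.000305176 = 25169.101.
⌊·⌋(25169.101) = 25169.

code 25169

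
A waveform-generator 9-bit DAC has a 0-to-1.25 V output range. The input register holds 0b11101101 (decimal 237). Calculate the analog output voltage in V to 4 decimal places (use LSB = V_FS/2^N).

LSB = 1.25 V / 2^9 = 2.441 mV.
Code 0b11101101 = 237 decimal.
V_out = 0 + 237 × 0.00244141 V = 0.578613 V.

0.5786 V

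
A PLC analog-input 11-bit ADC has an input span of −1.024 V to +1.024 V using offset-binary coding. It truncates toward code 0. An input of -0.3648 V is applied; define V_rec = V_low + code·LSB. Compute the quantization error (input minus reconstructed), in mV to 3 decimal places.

0.200 mV

LSB = 2.048/2^11 = 1.000 mV.
(V_in − V_low)/LSB = (-0.3648 − (−1.024))/0.001 = 659.2000 → code 659 (floor).
Reconstructed: -0.365 V.
Difference: 0.0002 V → 0.200 mV.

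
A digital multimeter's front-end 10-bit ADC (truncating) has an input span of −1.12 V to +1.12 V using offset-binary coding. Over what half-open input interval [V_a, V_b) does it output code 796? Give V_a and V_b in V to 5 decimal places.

[0.62125 V, 0.62344 V)

LSB = 2.24/2^10 = 2.188 mV.
V_a = V_low + 796·LSB = 0.62125 V; V_b = V_low + 797·LSB = 0.623437 V.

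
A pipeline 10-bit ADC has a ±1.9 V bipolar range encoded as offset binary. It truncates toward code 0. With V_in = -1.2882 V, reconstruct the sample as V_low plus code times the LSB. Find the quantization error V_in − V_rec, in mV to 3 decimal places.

Step size: 3.8 V ÷ 2^10 = 3.711 mV.
Scaled input = 164.8640 LSBs, so code = 164.
Reconstructed: -1.2914063 V.
Difference: 0.00320625 V → 3.206 mV.

3.206 mV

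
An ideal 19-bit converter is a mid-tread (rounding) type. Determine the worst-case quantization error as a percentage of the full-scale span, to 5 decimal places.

Rounding → worst-case error = ½ LSB = V_FS/2^20, so 100/1048576 = 9.53674e-05 % of full scale.

0.00010 %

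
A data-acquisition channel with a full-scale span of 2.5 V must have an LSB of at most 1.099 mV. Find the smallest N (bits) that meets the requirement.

Number of steps required ≥ 2.5 V / 1.099 mV = 2274.80.
Need 2^N ≥ 2274.80; 2^11 = 2048, 2^12 = 4096.
Minimum N = 12.

12 bits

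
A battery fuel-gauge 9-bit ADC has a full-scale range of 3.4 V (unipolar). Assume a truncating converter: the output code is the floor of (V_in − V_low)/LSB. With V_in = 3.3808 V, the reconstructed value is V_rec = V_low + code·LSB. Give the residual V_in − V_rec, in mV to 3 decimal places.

0.722 mV

LSB = 3.4/2^9 = 6.641 mV.
(V_in − V_low)/LSB = (3.3808 − 0)/0.00664062 = 509.1087 → code 509 (floor).
Code 509 maps back to 0 + 509×0.00664062 V = 3.3800781 V.
Error = 3.3808 − 3.3800781 = 0.000721875 V = 0.722 mV.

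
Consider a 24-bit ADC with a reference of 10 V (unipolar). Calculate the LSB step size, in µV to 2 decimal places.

Full-scale span = 10 V.
LSB = 10 / 2^24 = 10 / 16777216 = 5.96046e-07 V = 0.60 µV.

0.60 µV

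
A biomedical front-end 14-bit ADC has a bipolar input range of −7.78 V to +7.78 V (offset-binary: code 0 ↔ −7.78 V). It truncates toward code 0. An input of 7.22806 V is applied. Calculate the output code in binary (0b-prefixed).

code 0b11110110111010 (decimal 15802)

Full-scale span = 15.56 V; LSB = 15.56/2^14 = 0.950 mV.
(V_in − V_low)/LSB = (7.22806 − (−7.78)) / 0.000949707 = 15802.831.
Floor → code 15802.
In binary (0b-prefixed): 0b11110110111010.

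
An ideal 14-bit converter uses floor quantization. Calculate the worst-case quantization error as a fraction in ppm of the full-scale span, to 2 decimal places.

61.04 ppm

Truncating → worst-case error = 1 LSB = V_FS/2^14, so 1e+06/16384 = 61.0352 ppm of full scale.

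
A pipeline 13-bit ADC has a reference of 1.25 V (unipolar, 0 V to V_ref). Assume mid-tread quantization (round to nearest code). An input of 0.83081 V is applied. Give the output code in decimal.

Full-scale span = 1.25 V; LSB = 1.25/2^13 = 152.59 µV.
(V_in − V_low)/LSB = (0.83081 − 0) / 0.000152588 = 5444.796.
So the output code is 5445.

code 5445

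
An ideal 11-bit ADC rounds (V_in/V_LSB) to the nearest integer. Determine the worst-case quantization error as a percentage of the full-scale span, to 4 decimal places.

Rounding → worst-case error = ½ LSB = V_FS/2^12, so 100/4096 = 0.0244141 % of full scale.

0.0244 %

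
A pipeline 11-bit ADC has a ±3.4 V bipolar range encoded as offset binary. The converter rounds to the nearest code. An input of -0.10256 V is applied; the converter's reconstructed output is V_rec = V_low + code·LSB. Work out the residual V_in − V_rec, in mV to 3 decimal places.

0.370 mV

One LSB is 6.8 V / 2048 = 3.320 mV.
Scaled input = 993.1113 LSBs, so code = 993.
V_rec = (−3.4) + 993·0.00332031 = -0.10292969 V.
Error = -0.10256 − (−0.10292969) = 0.000369688 V = 0.370 mV.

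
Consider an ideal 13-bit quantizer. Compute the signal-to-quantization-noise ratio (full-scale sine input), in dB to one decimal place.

SNR ≈ 6.02·N + 1.76 dB = 6.02·13 + 1.76 = 80.02 dB.

80.0 dB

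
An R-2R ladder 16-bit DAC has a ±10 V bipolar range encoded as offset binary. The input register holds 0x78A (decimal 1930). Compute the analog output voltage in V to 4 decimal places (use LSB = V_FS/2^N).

LSB = 20 V / 2^16 = 305.18 µV.
Code 0x78A = 1930 decimal.
V_out = (−10) + 1930 × 0.000305176 V = -9.41101 V.

-9.4110 V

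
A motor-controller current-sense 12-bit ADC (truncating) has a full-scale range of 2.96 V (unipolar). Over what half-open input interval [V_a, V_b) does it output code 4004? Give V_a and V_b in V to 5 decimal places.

[2.89352 V, 2.89424 V)

LSB = 2.96/2^12 = 0.723 mV.
V_a = V_low + 4004·LSB = 2.89352 V; V_b = V_low + 4005·LSB = 2.89424 V.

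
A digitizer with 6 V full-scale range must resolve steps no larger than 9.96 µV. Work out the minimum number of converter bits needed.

Number of steps required ≥ 6 V / 9.96 µV = 602409.64.
Need 2^N ≥ 602409.64; 2^19 = 524288, 2^20 = 1048576.
Minimum N = 20.

20 bits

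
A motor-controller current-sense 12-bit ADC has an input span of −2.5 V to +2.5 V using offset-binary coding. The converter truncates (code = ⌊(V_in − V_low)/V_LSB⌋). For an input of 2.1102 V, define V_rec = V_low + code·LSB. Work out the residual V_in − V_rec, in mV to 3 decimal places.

0.825 mV

One LSB is 5 V / 4096 = 1.221 mV.
Scaled input = 3776.6758 LSBs, so code = 3776.
Code 3776 maps back to (−2.5) + 3776×0.0012207 V = 2.109375 V.
V_in − V_rec = 0.000825 V = 0.825 mV.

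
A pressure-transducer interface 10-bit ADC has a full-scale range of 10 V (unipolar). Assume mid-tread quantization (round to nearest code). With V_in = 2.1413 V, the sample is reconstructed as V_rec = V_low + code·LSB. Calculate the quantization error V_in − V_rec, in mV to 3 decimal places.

2.628 mV

One LSB is 10 V / 1024 = 9.766 mV.
(V_in − V_low)/LSB = (2.1413 − 0)/0.00976562 = 219.2691 → code 219 (round).
V_rec = 0 + 219·0.00976562 = 2.1386719 V.
Difference: 0.00262812 V → 2.628 mV.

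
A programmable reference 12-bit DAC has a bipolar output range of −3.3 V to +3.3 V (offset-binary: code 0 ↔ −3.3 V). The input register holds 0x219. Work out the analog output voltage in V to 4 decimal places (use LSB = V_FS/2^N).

LSB = 6.6 V / 2^12 = 1.611 mV.
Code 0x219 = 537 decimal.
V_out = (−3.3) + 537 × 0.00161133 V = -2.43472 V.

-2.4347 V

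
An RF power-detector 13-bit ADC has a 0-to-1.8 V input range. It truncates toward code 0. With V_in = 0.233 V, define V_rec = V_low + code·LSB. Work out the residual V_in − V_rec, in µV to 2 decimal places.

Step size: 1.8 V ÷ 2^13 = 219.73 µV.
(V_in − V_low)/LSB = (0.233 − 0)/0.000219727 = 1060.4089 → code 1060 (floor).
Code 1060 maps back to 0 + 1060×0.000219727 V = 0.23291016 V.
V_in − V_rec = 8.98437e-05 V = 89.84 µV.

89.84 µV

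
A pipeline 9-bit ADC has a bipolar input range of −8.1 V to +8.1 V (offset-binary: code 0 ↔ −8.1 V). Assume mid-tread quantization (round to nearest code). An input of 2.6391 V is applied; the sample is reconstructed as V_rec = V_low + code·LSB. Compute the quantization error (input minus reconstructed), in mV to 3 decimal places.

12.928 mV

Step size: 16.2 V ÷ 2^9 = 31.641 mV.
(2.6391 − (−8.1))/0.0316406 = 339.4086; round gives code 339.
V_rec = (−8.1) + 339·0.0316406 = 2.6261719 V.
Difference: 0.0129281 V → 12.928 mV.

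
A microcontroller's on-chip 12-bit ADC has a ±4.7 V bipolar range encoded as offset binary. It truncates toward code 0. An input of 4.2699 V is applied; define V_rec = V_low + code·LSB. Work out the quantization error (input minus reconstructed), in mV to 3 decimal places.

Step size: 9.4 V ÷ 2^12 = 2.295 mV.
Scaled input = 3908.5862 LSBs, so code = 3908.
V_rec = (−4.7) + 3908·0.00229492 = 4.2685547 V.
Difference: 0.00134531 V → 1.345 mV.

1.345 mV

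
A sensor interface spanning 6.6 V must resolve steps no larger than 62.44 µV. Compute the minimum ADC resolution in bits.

Number of steps required ≥ 6.6 V / 62.44 µV = 105701.47.
Need 2^N ≥ 105701.47; 2^16 = 65536, 2^17 = 131072.
Minimum N = 17.

17 bits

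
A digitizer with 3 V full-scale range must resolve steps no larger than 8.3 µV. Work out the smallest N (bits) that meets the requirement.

19 bits

Number of steps required ≥ 3 V / 8.3 µV = 361445.78.
Need 2^N ≥ 361445.78; 2^18 = 262144, 2^19 = 524288.
Minimum N = 19.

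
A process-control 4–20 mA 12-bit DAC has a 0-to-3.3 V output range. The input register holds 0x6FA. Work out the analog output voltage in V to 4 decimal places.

LSB = 3.3 V / 2^12 = 0.806 mV.
Code 0x6FA = 1786 decimal.
V_out = 0 + 1786 × 0.000805664 V = 1.43892 V.

1.4389 V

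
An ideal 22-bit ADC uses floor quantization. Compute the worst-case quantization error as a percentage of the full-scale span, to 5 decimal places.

0.00002 %

Truncating → worst-case error = 1 LSB = V_FS/2^22, so 100/4194304 = 2.38419e-05 % of full scale.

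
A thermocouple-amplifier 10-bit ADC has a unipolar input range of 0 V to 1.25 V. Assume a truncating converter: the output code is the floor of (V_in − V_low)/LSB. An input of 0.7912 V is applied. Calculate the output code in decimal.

code 648

LSB = 1.25 V / 1024 = 1.221 mV.
(V_in − V_low)/LSB = (0.7912 − 0) / 0.0012207 = 648.151.
⌊·⌋(648.151) = 648.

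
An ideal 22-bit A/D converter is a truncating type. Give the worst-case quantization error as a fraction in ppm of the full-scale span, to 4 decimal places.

Truncating → worst-case error = 1 LSB = V_FS/2^22, so 1e+06/4194304 = 0.238419 ppm of full scale.

0.2384 ppm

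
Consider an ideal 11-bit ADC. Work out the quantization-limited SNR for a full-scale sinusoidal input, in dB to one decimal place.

68.0 dB

SNR ≈ 6.02·N + 1.76 dB = 6.02·11 + 1.76 = 67.98 dB.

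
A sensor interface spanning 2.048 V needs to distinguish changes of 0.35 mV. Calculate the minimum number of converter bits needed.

13 bits

Number of steps required ≥ 2.048 V / 0.35 mV = 5851.43.
Need 2^N ≥ 5851.43; 2^12 = 4096, 2^13 = 8192.
Minimum N = 13.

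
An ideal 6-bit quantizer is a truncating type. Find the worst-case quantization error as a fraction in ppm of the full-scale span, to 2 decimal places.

Truncating → worst-case error = 1 LSB = V_FS/2^6, so 1e+06/64 = 15625 ppm of full scale.

15625.00 ppm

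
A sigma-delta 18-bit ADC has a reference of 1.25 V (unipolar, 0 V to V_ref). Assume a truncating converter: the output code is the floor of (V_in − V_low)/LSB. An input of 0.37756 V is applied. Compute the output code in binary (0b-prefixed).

code 0b10011010101001100 (decimal 79180)

Full-scale span = 1.25 V; LSB = 1.25/2^18 = 4.77 µV.
(0.37756 − 0) / 4.76837e-06 = 79180.071 LSBs.
⌊·⌋(79180.071) = 79180.
In binary (0b-prefixed): 0b10011010101001100.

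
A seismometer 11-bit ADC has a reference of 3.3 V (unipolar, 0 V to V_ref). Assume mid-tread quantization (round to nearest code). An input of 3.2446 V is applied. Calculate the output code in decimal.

code 2014

Full-scale span = 3.3 V; LSB = 3.3/2^11 = 1.611 mV.
(3.2446 − 0) / 0.00161133 = 2013.618 LSBs.
Round → code 2014.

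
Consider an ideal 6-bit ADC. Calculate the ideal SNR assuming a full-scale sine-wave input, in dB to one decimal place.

SNR ≈ 6.02·N + 1.76 dB = 6.02·6 + 1.76 = 37.88 dB.

37.9 dB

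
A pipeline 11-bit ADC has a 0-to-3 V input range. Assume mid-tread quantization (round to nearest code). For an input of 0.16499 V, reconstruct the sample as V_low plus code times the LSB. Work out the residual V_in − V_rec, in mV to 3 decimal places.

Step size: 3 V ÷ 2^11 = 1.465 mV.
(V_in − V_low)/LSB = (0.16499 − 0)/0.00146484 = 112.6332 → code 113 (round).
Code 113 maps back to 0 + 113×0.00146484 V = 0.16552734 V.
Difference: -0.000537344 V → -0.537 mV.

-0.537 mV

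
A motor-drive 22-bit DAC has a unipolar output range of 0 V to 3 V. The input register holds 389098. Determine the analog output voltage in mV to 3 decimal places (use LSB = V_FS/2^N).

278.305 mV

LSB = 3 V / 2^22 = 0.72 µV.
V_out = 0 + 389098 × 7.15256e-07 V = 0.278305 V.
= 278.305 mV.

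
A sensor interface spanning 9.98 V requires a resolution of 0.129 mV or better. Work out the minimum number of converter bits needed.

Number of steps required ≥ 9.98 V / 0.129 mV = 77364.34.
Need 2^N ≥ 77364.34; 2^16 = 65536, 2^17 = 131072.
Minimum N = 17.

17 bits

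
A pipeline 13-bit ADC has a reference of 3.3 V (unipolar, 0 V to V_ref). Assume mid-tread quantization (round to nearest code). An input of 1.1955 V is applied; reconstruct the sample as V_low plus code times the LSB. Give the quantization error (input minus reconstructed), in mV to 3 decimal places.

One LSB is 3.3 V / 8192 = 402.83 µV.
(V_in − V_low)/LSB = (1.1955 − 0)/0.000402832 = 2967.7382 → code 2968 (round).
V_rec = 0 + 2968·0.000402832 = 1.1956055 V.
Difference: -0.000105469 V → -0.105 mV.

-0.105 mV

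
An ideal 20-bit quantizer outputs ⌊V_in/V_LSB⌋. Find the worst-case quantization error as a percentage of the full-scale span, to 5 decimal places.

0.00010 %

Truncating → worst-case error = 1 LSB = V_FS/2^20, so 100/1048576 = 9.53674e-05 % of full scale.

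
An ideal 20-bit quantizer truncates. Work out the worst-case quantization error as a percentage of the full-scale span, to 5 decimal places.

Truncating → worst-case error = 1 LSB = V_FS/2^20, so 100/1048576 = 9.53674e-05 % of full scale.

0.00010 %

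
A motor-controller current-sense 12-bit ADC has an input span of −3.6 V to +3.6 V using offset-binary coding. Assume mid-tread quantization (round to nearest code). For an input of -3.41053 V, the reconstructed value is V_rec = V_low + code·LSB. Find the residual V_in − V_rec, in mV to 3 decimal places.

-0.374 mV

Step size: 7.2 V ÷ 2^12 = 1.758 mV.
(-3.41053 − (−3.6))/0.00175781 = 107.7874; round gives code 108.
V_rec = (−3.6) + 108·0.00175781 = -3.4101562 V.
Error = -3.41053 − (−3.4101562) = -0.00037375 V = -0.374 mV.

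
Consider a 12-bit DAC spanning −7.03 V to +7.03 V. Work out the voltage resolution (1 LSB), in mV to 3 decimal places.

3.433 mV

Full-scale span = 14.06 V.
LSB = 14.06 / 2^12 = 14.06 / 4096 = 0.00343262 V = 3.433 mV.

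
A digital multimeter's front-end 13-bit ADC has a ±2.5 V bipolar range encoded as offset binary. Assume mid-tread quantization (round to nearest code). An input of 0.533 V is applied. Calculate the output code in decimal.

LSB = 5 V / 8192 = 0.610 mV.
(V_in − V_low)/LSB = (0.533 − (−2.5)) / 0.000610352 = 4969.267.
round(4969.267) = 4969.

code 4969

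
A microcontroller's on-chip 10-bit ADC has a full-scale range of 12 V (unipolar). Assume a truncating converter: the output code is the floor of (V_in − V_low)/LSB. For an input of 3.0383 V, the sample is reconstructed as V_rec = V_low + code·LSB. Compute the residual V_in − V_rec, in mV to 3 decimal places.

3.144 mV

Step size: 12 V ÷ 2^10 = 11.719 mV.
(V_in − V_low)/LSB = (3.0383 − 0)/0.0117188 = 259.2683 → code 259 (floor).
Reconstructed: 3.0351562 V.
Difference: 0.00314375 V → 3.144 mV.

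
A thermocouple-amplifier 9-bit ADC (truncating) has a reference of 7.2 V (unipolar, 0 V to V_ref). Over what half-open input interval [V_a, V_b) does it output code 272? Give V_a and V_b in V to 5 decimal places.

LSB = 7.2/2^9 = 14.062 mV.
V_a = V_low + 272·LSB = 3.825 V; V_b = V_low + 273·LSB = 3.83906 V.

[3.82500 V, 3.83906 V)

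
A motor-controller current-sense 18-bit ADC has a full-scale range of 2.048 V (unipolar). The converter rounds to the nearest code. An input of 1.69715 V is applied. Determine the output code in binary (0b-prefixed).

code 0b110101000010010011 (decimal 217235)

Full-scale span = 2.048 V; LSB = 2.048/2^18 = 7.81 µV.
(V_in − V_low)/LSB = (1.69715 − 0) / 7.8125e-06 = 217235.200.
Round → code 217235.
In binary (0b-prefixed): 0b110101000010010011.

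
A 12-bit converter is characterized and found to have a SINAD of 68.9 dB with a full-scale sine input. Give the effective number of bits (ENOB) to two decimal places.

ENOB = (SINAD − 1.76) / 6.02 = (68.9 − 1.76)/6.02 = 11.153.

11.15 bits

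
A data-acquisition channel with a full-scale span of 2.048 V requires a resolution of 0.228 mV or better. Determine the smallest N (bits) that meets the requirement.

14 bits

Number of steps required ≥ 2.048 V / 0.228 mV = 8982.46.
Need 2^N ≥ 8982.46; 2^13 = 8192, 2^14 = 16384.
Minimum N = 14.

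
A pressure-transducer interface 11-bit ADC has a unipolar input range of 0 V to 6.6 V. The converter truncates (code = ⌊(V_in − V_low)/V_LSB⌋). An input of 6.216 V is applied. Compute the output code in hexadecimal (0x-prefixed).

code 0x788 (decimal 1928)

Full-scale span = 6.6 V; LSB = 6.6/2^11 = 3.223 mV.
(6.216 − 0) / 0.00322266 = 1928.844 LSBs.
Floor → code 1928.
In hexadecimal (0x-prefixed): 0x788.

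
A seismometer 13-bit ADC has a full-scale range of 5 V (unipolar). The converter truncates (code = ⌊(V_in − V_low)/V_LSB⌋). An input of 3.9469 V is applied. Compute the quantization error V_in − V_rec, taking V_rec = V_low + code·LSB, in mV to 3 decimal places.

0.367 mV

One LSB is 5 V / 8192 = 0.610 mV.
Scaled input = 6466.6010 LSBs, so code = 6466.
Reconstructed: 3.9465332 V.
Error = 3.9469 − 3.9465332 = 0.000366797 V = 0.367 mV.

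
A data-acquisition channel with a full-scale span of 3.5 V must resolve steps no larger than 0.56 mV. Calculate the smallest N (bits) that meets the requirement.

Number of steps required ≥ 3.5 V / 0.56 mV = 6250.00.
Need 2^N ≥ 6250.00; 2^12 = 4096, 2^13 = 8192.
Minimum N = 13.

13 bits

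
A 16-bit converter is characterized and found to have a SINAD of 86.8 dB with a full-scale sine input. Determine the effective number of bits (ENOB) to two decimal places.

ENOB = (SINAD − 1.76) / 6.02 = (86.8 − 1.76)/6.02 = 14.126.

14.13 bits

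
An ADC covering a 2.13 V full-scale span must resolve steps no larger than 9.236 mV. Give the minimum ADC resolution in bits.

8 bits

Number of steps required ≥ 2.13 V / 9.236 mV = 230.62.
Need 2^N ≥ 230.62; 2^7 = 128, 2^8 = 256.
Minimum N = 8.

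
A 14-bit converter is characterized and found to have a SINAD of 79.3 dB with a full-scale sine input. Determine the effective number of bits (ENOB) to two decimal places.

12.88 bits

ENOB = (SINAD − 1.76) / 6.02 = (79.3 − 1.76)/6.02 = 12.880.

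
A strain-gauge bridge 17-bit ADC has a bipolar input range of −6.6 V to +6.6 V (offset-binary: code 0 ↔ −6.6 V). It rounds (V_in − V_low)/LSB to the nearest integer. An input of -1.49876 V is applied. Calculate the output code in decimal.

code 50654

Full-scale span = 13.2 V; LSB = 13.2/2^17 = 100.71 µV.
Input sits at 50653.767 steps above V_low.
So the output code is 50654.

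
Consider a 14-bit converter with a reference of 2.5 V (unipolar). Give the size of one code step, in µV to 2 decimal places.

Full-scale span = 2.5 V.
LSB = 2.5 / 2^14 = 2.5 / 16384 = 0.000152588 V = 152.59 µV.

152.59 µV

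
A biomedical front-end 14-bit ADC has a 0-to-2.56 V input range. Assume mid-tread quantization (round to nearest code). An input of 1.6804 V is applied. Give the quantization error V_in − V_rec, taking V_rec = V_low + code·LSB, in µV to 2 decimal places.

-68.75 µV

Step size: 2.56 V ÷ 2^14 = 156.25 µV.
(1.6804 − 0)/0.00015625 = 10754.5600; round gives code 10755.
V_rec = 0 + 10755·0.00015625 = 1.6804687 V.
Difference: -6.875e-05 V → -68.75 µV.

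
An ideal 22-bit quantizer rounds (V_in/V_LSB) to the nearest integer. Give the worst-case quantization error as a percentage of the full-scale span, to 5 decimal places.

0.00001 %

Rounding → worst-case error = ½ LSB = V_FS/2^23, so 100/8388608 = 1.19209e-05 % of full scale.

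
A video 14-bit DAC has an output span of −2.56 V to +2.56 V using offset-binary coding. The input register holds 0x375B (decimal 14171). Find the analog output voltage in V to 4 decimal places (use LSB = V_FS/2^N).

LSB = 5.12 V / 2^14 = 312.50 µV.
Code 0x375B = 14171 decimal.
V_out = (−2.56) + 14171 × 0.0003125 V = 1.86844 V.

1.8684 V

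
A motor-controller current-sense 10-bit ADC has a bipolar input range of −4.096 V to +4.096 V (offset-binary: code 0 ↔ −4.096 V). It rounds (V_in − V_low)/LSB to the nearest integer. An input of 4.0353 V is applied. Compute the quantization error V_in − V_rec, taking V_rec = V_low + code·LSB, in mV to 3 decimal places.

One LSB is 8.192 V / 1024 = 8.000 mV.
(V_in − V_low)/LSB = (4.0353 − (−4.096))/0.008 = 1016.4125 → code 1016 (round).
V_rec = (−4.096) + 1016·0.008 = 4.032 V.
V_in − V_rec = 0.0033 V = 3.300 mV.

3.300 mV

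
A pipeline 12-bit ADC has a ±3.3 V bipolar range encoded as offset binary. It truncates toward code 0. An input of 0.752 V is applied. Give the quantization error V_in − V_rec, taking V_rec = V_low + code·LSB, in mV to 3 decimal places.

1.121 mV

One LSB is 6.6 V / 4096 = 1.611 mV.
(0.752 − (−3.3))/0.00161133 = 2514.6958; ⌊·⌋ gives code 2514.
Code 2514 maps back to (−3.3) + 2514×0.00161133 V = 0.75087891 V.
Difference: 0.00112109 V → 1.121 mV.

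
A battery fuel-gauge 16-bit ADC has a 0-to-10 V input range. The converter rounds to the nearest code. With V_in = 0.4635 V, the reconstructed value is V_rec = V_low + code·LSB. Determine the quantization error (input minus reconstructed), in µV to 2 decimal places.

One LSB is 10 V / 65536 = 152.59 µV.
(V_in − V_low)/LSB = (0.4635 − 0)/0.000152588 = 3037.5936 → code 3038 (round).
Code 3038 maps back to 0 + 3038×0.000152588 V = 0.46356201 V.
V_in − V_rec = -6.20117e-05 V = -62.01 µV.

-62.01 µV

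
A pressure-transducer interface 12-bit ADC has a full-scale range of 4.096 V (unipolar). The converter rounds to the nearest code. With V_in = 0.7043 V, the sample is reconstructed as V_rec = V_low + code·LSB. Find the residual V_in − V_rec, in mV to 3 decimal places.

LSB = 4.096/2^12 = 1.000 mV.
Scaled input = 704.3000 LSBs, so code = 704.
Reconstructed: 0.704 V.
V_in − V_rec = 0.0003 V = 0.300 mV.

0.300 mV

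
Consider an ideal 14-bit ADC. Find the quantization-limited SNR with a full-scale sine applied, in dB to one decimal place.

86.0 dB

SNR ≈ 6.02·N + 1.76 dB = 6.02·14 + 1.76 = 86.04 dB.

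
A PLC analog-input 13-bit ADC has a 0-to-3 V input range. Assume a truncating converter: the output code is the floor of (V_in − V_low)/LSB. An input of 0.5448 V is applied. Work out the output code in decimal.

code 1487

Full-scale span = 3 V; LSB = 3/2^13 = 366.21 µV.
(0.5448 − 0) / 0.000366211 = 1487.667 LSBs.
⌊·⌋(1487.667) = 1487.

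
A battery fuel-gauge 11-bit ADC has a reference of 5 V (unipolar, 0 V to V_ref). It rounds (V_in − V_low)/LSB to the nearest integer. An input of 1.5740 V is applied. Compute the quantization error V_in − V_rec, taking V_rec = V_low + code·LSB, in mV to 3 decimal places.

LSB = 5/2^11 = 2.441 mV.
(V_in − V_low)/LSB = (1.5740 − 0)/0.00244141 = 644.7104 → code 645 (round).
Code 645 maps back to 0 + 645×0.00244141 V = 1.574707 V.
Error = 1.5740 − 1.574707 = -0.000707031 V = -0.707 mV.

-0.707 mV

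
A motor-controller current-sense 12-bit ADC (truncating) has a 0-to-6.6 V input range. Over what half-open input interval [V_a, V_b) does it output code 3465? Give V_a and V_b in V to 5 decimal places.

[5.58325 V, 5.58486 V)

LSB = 6.6/2^12 = 1.611 mV.
V_a = V_low + 3465·LSB = 5.58325 V; V_b = V_low + 3466·LSB = 5.58486 V.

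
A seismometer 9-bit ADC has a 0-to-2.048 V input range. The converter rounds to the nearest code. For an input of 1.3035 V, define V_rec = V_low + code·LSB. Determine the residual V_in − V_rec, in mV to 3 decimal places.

-0.500 mV

LSB = 2.048/2^9 = 4.000 mV.
(V_in − V_low)/LSB = (1.3035 − 0)/0.004 = 325.8750 → code 326 (round).
V_rec = 0 + 326·0.004 = 1.304 V.
Difference: -0.0005 V → -0.500 mV.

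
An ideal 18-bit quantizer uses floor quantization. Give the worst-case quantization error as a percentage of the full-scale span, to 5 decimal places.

0.00038 %

Truncating → worst-case error = 1 LSB = V_FS/2^18, so 100/262144 = 0.00038147 % of full scale.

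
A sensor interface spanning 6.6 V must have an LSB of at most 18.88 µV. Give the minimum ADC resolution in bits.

19 bits

Number of steps required ≥ 6.6 V / 18.88 µV = 349576.27.
Need 2^N ≥ 349576.27; 2^18 = 262144, 2^19 = 524288.
Minimum N = 19.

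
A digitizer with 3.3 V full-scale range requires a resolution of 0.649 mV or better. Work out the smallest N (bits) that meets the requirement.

13 bits

Number of steps required ≥ 3.3 V / 0.649 mV = 5084.75.
Need 2^N ≥ 5084.75; 2^12 = 4096, 2^13 = 8192.
Minimum N = 13.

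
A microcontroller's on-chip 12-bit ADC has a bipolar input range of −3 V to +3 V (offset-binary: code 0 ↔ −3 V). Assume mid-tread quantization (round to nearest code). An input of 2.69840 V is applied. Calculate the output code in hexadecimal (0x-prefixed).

LSB = 6 V / 4096 = 1.465 mV.
(2.69840 − (−3)) / 0.00146484 = 3890.108 LSBs.
round(3890.108) = 3890.
In hexadecimal (0x-prefixed): 0xF32.

code 0xF32 (decimal 3890)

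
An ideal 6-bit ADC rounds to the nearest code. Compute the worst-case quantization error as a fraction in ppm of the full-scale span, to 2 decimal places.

Rounding → worst-case error = ½ LSB = V_FS/2^7, so 1e+06/128 = 7812.5 ppm of full scale.

7812.50 ppm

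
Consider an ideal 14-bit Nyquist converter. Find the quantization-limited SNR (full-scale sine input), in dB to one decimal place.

SNR ≈ 6.02·N + 1.76 dB = 6.02·14 + 1.76 = 86.04 dB.

86.0 dB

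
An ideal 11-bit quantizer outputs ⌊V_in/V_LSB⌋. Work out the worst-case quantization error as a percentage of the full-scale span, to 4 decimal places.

Truncating → worst-case error = 1 LSB = V_FS/2^11, so 100/2048 = 0.0488281 % of full scale.

0.0488 %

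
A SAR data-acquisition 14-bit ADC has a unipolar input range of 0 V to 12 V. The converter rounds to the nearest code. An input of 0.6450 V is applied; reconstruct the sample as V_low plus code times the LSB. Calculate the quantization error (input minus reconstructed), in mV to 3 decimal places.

-0.264 mV

LSB = 12/2^14 = 0.732 mV.
Scaled input = 880.6400 LSBs, so code = 881.
Code 881 maps back to 0 + 881×0.000732422 V = 0.64526367 V.
Difference: -0.000263672 V → -0.264 mV.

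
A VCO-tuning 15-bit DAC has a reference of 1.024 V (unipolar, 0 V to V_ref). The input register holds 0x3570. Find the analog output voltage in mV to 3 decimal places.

LSB = 1.024 V / 2^15 = 31.25 µV.
Code 0x3570 = 13680 decimal.
V_out = 0 + 13680 × 3.125e-05 V = 0.4275 V.
= 427.500 mV.

427.500 mV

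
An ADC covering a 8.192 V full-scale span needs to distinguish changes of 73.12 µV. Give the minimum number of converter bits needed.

17 bits

Number of steps required ≥ 8.192 V / 73.12 µV = 112035.01.
Need 2^N ≥ 112035.01; 2^16 = 65536, 2^17 = 131072.
Minimum N = 17.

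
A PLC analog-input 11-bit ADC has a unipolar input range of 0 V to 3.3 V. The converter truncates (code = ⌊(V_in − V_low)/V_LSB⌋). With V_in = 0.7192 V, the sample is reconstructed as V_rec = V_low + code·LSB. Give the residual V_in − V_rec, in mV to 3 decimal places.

One LSB is 3.3 V / 2048 = 1.611 mV.
(0.7192 − 0)/0.00161133 = 446.3399; ⌊·⌋ gives code 446.
V_rec = 0 + 446·0.00161133 = 0.71865234 V.
V_in − V_rec = 0.000547656 V = 0.548 mV.

0.548 mV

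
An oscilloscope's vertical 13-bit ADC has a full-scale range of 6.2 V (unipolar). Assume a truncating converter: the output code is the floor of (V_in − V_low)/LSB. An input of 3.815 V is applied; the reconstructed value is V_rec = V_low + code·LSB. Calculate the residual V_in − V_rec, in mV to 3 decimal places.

LSB = 6.2/2^13 = 0.757 mV.
Scaled input = 5040.7226 LSBs, so code = 5040.
Reconstructed: 3.8144531 V.
Difference: 0.000546875 V → 0.547 mV.

0.547 mV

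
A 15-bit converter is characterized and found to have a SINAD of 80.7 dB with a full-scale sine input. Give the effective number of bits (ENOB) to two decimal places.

13.11 bits

ENOB = (SINAD − 1.76) / 6.02 = (80.7 − 1.76)/6.02 = 13.113.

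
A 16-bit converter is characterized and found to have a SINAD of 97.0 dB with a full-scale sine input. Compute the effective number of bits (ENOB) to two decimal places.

ENOB = (SINAD − 1.76) / 6.02 = (97.0 − 1.76)/6.02 = 15.821.

15.82 bits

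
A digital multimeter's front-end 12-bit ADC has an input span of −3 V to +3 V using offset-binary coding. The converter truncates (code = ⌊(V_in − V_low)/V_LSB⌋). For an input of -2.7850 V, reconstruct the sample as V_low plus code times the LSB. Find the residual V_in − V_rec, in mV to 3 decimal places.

Step size: 6 V ÷ 2^12 = 1.465 mV.
(-2.7850 − (−3))/0.00146484 = 146.7733; ⌊·⌋ gives code 146.
Reconstructed: -2.7861328 V.
V_in − V_rec = 0.00113281 V = 1.133 mV.

1.133 mV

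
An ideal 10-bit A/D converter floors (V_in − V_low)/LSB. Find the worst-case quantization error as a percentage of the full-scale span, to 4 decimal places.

0.0977 %

Truncating → worst-case error = 1 LSB = V_FS/2^10, so 100/1024 = 0.0976562 % of full scale.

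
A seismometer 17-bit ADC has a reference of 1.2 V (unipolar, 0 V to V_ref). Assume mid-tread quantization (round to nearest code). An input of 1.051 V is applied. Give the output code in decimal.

code 114797

Full-scale span = 1.2 V; LSB = 1.2/2^17 = 9.16 µV.
Input sits at 114797.227 steps above V_low.
Round → code 114797.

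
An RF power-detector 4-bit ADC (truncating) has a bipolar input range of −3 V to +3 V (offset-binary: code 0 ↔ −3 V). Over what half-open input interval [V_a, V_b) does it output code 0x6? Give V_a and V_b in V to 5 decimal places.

LSB = 6/2^4 = 375.000 mV.
Code 0x6 = 6 decimal.
V_a = V_low + 6·LSB = -0.75 V; V_b = V_low + 7·LSB = -0.375 V.

[-0.75000 V, -0.37500 V)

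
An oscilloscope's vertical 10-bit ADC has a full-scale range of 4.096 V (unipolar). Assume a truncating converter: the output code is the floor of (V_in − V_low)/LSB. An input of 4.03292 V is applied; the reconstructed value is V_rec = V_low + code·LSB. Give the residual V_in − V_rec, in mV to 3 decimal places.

Step size: 4.096 V ÷ 2^10 = 4.000 mV.
Scaled input = 1008.2300 LSBs, so code = 1008.
Reconstructed: 4.032 V.
V_in − V_rec = 0.00092 V = 0.920 mV.

0.920 mV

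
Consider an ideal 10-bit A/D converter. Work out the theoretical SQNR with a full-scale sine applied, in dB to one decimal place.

62.0 dB

SNR ≈ 6.02·N + 1.76 dB = 6.02·10 + 1.76 = 61.96 dB.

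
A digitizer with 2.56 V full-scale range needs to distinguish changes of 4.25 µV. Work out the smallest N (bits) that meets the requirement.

20 bits

Number of steps required ≥ 2.56 V / 4.25 µV = 602352.94.
Need 2^N ≥ 602352.94; 2^19 = 524288, 2^20 = 1048576.
Minimum N = 20.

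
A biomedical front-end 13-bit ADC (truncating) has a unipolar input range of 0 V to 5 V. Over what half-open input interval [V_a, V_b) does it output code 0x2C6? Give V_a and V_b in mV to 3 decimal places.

LSB = 5/2^13 = 0.610 mV.
Code 0x2C6 = 710 decimal.
V_a = V_low + 710·LSB = 0.43335 V; V_b = V_low + 711·LSB = 0.43396 V.

[433.350 mV, 433.960 mV)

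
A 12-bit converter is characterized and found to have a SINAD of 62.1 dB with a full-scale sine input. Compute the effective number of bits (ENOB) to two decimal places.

ENOB = (SINAD − 1.76) / 6.02 = (62.1 − 1.76)/6.02 = 10.023.

10.02 bits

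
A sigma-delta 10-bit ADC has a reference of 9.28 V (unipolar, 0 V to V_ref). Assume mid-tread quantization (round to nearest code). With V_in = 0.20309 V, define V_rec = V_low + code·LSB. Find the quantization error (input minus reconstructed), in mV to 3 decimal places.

3.715 mV

Step size: 9.28 V ÷ 2^10 = 9.062 mV.
(0.20309 − 0)/0.0090625 = 22.4099; round gives code 22.
Code 22 maps back to 0 + 22×0.0090625 V = 0.199375 V.
V_in − V_rec = 0.003715 V = 3.715 mV.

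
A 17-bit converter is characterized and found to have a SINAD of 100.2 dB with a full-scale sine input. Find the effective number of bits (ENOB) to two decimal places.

ENOB = (SINAD − 1.76) / 6.02 = (100.2 − 1.76)/6.02 = 16.352.

16.35 bits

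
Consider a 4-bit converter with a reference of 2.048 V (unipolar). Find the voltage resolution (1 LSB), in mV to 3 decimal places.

128.000 mV

Full-scale span = 2.048 V.
LSB = 2.048 / 2^4 = 2.048 / 16 = 0.128 V = 128.000 mV.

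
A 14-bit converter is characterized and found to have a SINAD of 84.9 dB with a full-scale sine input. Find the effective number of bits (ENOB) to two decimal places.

ENOB = (SINAD − 1.76) / 6.02 = (84.9 − 1.76)/6.02 = 13.811.

13.81 bits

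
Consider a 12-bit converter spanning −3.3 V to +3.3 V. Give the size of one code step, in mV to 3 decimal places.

Full-scale span = 6.6 V.
LSB = 6.6 / 2^12 = 6.6 / 4096 = 0.00161133 V = 1.611 mV.

1.611 mV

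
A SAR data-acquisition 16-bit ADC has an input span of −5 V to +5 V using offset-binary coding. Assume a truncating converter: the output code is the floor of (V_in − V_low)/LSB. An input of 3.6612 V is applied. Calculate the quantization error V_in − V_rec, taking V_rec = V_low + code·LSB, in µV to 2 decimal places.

LSB = 10/2^16 = 152.59 µV.
(3.6612 − (−5))/0.000152588 = 56762.0403; ⌊·⌋ gives code 56762.
V_rec = (−5) + 56762·0.000152588 = 3.6611938 V.
V_in − V_rec = 6.15234e-06 V = 6.15 µV.

6.15 µV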